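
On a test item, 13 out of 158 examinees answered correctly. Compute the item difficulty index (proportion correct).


Item difficulty p = number correct / total examinees
p = 13 / 158
p = 0.0823

0.0823


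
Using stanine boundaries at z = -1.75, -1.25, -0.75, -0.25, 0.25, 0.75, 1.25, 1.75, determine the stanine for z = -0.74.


Stanine boundaries: [-1.75, -1.25, -0.75, -0.25, 0.25, 0.75, 1.25, 1.75]
z = -0.74
Check each boundary:
  z >= -1.75 -> could be stanine 2
  z >= -1.25 -> could be stanine 3
  z >= -0.75 -> could be stanine 4
  z < -0.25
  z < 0.25
  z < 0.75
  z < 1.25
  z < 1.75
Highest qualifying boundary gives stanine = 4

4


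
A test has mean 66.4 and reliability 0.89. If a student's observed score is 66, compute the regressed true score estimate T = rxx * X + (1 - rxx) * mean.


T_est = rxx * X + (1 - rxx) * mean
T_est = 0.89 * 66 + 0.11 * 66.4
T_est = 58.74 + 7.304
T_est = 66.044

66.044


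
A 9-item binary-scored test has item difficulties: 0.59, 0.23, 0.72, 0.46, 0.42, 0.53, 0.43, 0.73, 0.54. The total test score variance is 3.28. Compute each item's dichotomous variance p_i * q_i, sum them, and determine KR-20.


For each item, compute p_i * q_i:
  Item 1: 0.59 * 0.41 = 0.2419
  Item 2: 0.23 * 0.77 = 0.1771
  Item 3: 0.72 * 0.28 = 0.2016
  Item 4: 0.46 * 0.54 = 0.2484
  Item 5: 0.42 * 0.58 = 0.2436
  Item 6: 0.53 * 0.47 = 0.2491
  Item 7: 0.43 * 0.57 = 0.2451
  Item 8: 0.73 * 0.27 = 0.1971
  Item 9: 0.54 * 0.46 = 0.2484
Sum(p_i * q_i) = 0.2419 + 0.1771 + 0.2016 + 0.2484 + 0.2436 + 0.2491 + 0.2451 + 0.1971 + 0.2484 = 2.0523
KR-20 = (k/(k-1)) * (1 - Sum(p_i*q_i) / Var_total)
= (9/8) * (1 - 2.0523/3.28)
= 1.125 * 0.3743
KR-20 = 0.4211

0.4211


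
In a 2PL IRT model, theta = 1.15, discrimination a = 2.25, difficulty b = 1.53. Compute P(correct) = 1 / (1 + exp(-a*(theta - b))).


a*(theta - b) = 2.25 * (1.15 - 1.53) = -0.855
exp(--0.855) = 2.3514
P = 1 / (1 + 2.3514)
P = 0.2984

0.2984


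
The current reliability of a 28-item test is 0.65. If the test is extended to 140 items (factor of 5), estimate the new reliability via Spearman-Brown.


r_new = (n * rxx) / (1 + (n-1) * rxx)
r_new = (5 * 0.65) / (1 + 4 * 0.65)
r_new = 3.25 / 3.6
r_new = 0.9028

0.9028


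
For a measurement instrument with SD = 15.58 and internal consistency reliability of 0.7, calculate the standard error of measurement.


SEM = SD * sqrt(1 - rxx)
SEM = 15.58 * sqrt(1 - 0.7)
SEM = 15.58 * sqrt(0.3) = 15.58 * 0.547723
SEM = 8.5335

8.5335


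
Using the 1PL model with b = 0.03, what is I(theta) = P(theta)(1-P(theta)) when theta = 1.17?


P = 1/(1+exp(-(1.17-0.03))) = 0.7577
I = P*(1-P) = 0.7577 * 0.2423
I = 0.1836

0.1836


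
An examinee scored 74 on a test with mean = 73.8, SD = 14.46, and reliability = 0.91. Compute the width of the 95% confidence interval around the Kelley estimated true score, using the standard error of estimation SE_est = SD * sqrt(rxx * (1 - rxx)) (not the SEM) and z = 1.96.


True score estimate = 0.91*74 + 0.09*73.8 = 73.982
SE_est = SD * sqrt(rxx * (1 - rxx)) = 14.46 * sqrt(0.91 * 0.09) = 14.46 * sqrt(0.0819) = 4.138188
CI = T_est +/- z * SE_est, so width = 2 * z * SE_est = 2 * 1.96 * 4.138188
Width = 16.2217

16.2217


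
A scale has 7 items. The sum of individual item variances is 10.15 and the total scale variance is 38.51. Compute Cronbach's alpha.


alpha = (k/(k-1)) * (1 - sum(si^2)/s_total^2)
= (7/6) * (1 - 10.15/38.51)
alpha = 0.8592

0.8592


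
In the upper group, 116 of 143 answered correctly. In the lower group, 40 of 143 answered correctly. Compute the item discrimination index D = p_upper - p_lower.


p_upper = 116/143 = 0.8112
p_lower = 40/143 = 0.2797
D = 0.8112 - 0.2797 = 0.5315

0.5315


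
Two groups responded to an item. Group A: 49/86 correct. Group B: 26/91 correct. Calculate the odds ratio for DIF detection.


Odds_A = 49/37 = 1.3243
Odds_B = 26/65 = 0.4
OR = Odds_A / Odds_B = 1.3243 / 0.4
Exactly, OR = (49 * 65) / (37 * 26) = 3185 / 962
OR = 3.3108

3.3108


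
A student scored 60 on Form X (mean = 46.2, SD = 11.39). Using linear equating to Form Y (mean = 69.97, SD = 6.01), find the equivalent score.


slope = SD_Y / SD_X = 6.01 / 11.39 ~ 0.5277
intercept = mean_Y - slope * mean_X = 69.97 - (6.01 / 11.39) * 46.2 ~ 45.5923
Y = slope * X + intercept. To avoid rounding drift from the rounded slope/intercept, evaluate the equivalent form Y = mean_Y + SD_Y * (X - mean_X) / SD_X at full precision:
Y = 69.97 + 6.01 * (60 - 46.2) / 11.39
Y = 69.97 + 6.01 * 13.8 / 11.39
Y = 69.97 + 82.938 / 11.39
Y = 69.97 + 7.2817
Y = 77.2517

77.2517


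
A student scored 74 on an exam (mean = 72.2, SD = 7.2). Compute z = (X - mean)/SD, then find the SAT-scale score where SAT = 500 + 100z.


z = (X - mean) / SD = (74 - 72.2) / 7.2
z = 1.8 / 7.2
z = 0.25
SAT-scale = SAT = 500 + 100z
Carry z at full precision (z = 1.8 / 7.2) into the conversion:
SAT-scale = 500 + 100 * (1.8 / 7.2) = 500 + 180 / 7.2
SAT-scale = 500 + 25.0
SAT-scale = 525.0

525.0


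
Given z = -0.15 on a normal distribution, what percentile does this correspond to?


CDF(z) = 0.5 * (1 + erf(z/sqrt(2)))
erf(-0.1061) = -0.1192
CDF = 0.4404
Percentile rank = 0.4404 * 100 = 44.04

44.04


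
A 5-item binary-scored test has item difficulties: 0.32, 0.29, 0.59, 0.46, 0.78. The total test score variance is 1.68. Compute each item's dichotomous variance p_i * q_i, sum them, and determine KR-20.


For each item, compute p_i * q_i:
  Item 1: 0.32 * 0.68 = 0.2176
  Item 2: 0.29 * 0.71 = 0.2059
  Item 3: 0.59 * 0.41 = 0.2419
  Item 4: 0.46 * 0.54 = 0.2484
  Item 5: 0.78 * 0.22 = 0.1716
Sum(p_i * q_i) = 0.2176 + 0.2059 + 0.2419 + 0.2484 + 0.1716 = 1.0854
KR-20 = (k/(k-1)) * (1 - Sum(p_i*q_i) / Var_total)
= (5/4) * (1 - 1.0854/1.68)
= 1.25 * 0.3539
KR-20 = 0.4424

0.4424


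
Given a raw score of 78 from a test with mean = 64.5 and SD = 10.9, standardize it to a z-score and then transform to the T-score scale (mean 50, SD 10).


z = (X - mean) / SD = (78 - 64.5) / 10.9
z = 13.5 / 10.9
z = 1.2385
T-score = T = 50 + 10z
Carry z at full precision (z = 13.5 / 10.9) into the conversion:
T-score = 50 + 10 * (13.5 / 10.9) = 50 + 135 / 10.9
T-score = 50 + 12.3853
T-score = 62.3853

62.3853


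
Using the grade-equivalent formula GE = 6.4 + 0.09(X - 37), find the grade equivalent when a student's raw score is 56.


raw - median = 56 - 37 = 19
slope * diff = 0.09 * 19 = 1.71
GE = 6.4 + 1.71
GE = 8.11

8.11


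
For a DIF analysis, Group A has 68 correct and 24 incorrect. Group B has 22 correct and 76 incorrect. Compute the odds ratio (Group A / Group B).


Odds_A = 68/24 = 2.8333
Odds_B = 22/76 = 0.2895
OR = Odds_A / Odds_B = 2.8333 / 0.2895
Exactly, OR = (68 * 76) / (24 * 22) = 5168 / 528
OR = 9.7879

9.7879


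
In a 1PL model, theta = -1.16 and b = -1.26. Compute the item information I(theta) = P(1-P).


P = 1/(1+exp(-(-1.16--1.26))) = 0.525
I = P*(1-P) = 0.525 * 0.475
I = 0.2494

0.2494


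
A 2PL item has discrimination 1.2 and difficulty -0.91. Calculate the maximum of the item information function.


For 2PL, max info at theta = b = -0.91
I_max = a^2 / 4 = 1.2^2 / 4
= 1.44 / 4
I_max = 0.36

0.36


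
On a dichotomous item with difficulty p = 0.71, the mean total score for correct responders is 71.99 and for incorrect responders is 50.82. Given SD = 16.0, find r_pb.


q = 1 - p = 0.29
rpb = ((M1 - M0) / SD) * sqrt(p * q)
rpb = ((71.99 - 50.82) / 16.0) * sqrt(0.71 * 0.29)
rpb = 0.6004

0.6004


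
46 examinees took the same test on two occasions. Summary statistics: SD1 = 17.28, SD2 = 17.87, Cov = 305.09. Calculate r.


r = cov(X,Y) / (SD_X * SD_Y)
r = 305.09 / (17.28 * 17.87)
r = 305.09 / 308.7936
r = 0.988

0.988


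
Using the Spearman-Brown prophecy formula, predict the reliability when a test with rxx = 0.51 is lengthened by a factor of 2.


r_new = (n * rxx) / (1 + (n-1) * rxx)
r_new = (2 * 0.51) / (1 + 1 * 0.51)
r_new = 1.02 / 1.51
r_new = 0.6755

0.6755


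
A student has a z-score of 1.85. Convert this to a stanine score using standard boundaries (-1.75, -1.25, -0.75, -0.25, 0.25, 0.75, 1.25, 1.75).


Stanine boundaries: [-1.75, -1.25, -0.75, -0.25, 0.25, 0.75, 1.25, 1.75]
z = 1.85
Check each boundary:
  z >= -1.75 -> could be stanine 2
  z >= -1.25 -> could be stanine 3
  z >= -0.75 -> could be stanine 4
  z >= -0.25 -> could be stanine 5
  z >= 0.25 -> could be stanine 6
  z >= 0.75 -> could be stanine 7
  z >= 1.25 -> could be stanine 8
  z >= 1.75 -> could be stanine 9
Highest qualifying boundary gives stanine = 9

9


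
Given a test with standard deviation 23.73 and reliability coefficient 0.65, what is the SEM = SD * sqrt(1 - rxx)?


SEM = SD * sqrt(1 - rxx)
SEM = 23.73 * sqrt(1 - 0.65)
SEM = 23.73 * sqrt(0.35) = 23.73 * 0.591608
SEM = 14.0389

14.0389


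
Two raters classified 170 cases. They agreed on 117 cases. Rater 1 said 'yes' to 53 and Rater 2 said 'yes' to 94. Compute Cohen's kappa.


P_o = 117/170 = 0.688235
P_e = (53*94 + 117*76) / 28900 = 0.480069
kappa = (P_o - P_e) / (1 - P_e)
kappa = (0.688235 - 0.480069) / (1 - 0.480069)
kappa = 0.4004

0.4004


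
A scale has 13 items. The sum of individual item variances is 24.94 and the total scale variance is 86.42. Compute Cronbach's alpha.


alpha = (k/(k-1)) * (1 - sum(si^2)/s_total^2)
= (13/12) * (1 - 24.94/86.42)
alpha = 0.7707

0.7707


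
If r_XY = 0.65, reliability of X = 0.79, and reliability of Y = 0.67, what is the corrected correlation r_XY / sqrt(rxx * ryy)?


r_corrected = rxy / sqrt(rxx * ryy)
= 0.65 / sqrt(0.79 * 0.67)
= 0.65 / sqrt(0.5293)
= 0.65 / 0.72753
r_corrected = 0.8934

0.8934


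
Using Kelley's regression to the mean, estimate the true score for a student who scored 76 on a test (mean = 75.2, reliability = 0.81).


T_est = rxx * X + (1 - rxx) * mean
T_est = 0.81 * 76 + 0.19 * 75.2
T_est = 61.56 + 14.288
T_est = 75.848

75.848


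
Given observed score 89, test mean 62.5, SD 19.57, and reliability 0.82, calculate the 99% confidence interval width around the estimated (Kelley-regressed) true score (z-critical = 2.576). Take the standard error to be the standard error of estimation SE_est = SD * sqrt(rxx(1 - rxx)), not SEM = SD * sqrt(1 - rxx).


True score estimate = 0.82*89 + 0.18*62.5 = 84.23
SE_est = SD * sqrt(rxx * (1 - rxx)) = 19.57 * sqrt(0.82 * 0.18) = 19.57 * sqrt(0.1476) = 7.518548
CI = T_est +/- z * SE_est, so width = 2 * z * SE_est = 2 * 2.576 * 7.518548
Width = 38.7356

38.7356


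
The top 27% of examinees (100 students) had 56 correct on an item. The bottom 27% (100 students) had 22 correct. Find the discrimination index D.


p_upper = 56/100 = 0.56
p_lower = 22/100 = 0.22
D = 0.56 - 0.22 = 0.34

0.34


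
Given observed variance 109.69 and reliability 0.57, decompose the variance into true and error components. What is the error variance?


var_true = rxx * var_obs = 0.57 * 109.69 = 62.5233
var_error = var_obs - var_true
var_error = 109.69 - 62.5233
var_error = 47.1667

47.1667


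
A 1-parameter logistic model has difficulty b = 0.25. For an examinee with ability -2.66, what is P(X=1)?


theta - b = -2.66 - 0.25 = -2.91
exp(-(theta - b)) = exp(2.91) = 18.3568
P = 1 / (1 + 18.3568)
P = 0.0517

0.0517


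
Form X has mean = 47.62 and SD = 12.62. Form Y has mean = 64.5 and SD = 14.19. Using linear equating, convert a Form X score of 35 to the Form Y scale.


slope = SD_Y / SD_X = 14.19 / 12.62 ~ 1.1244
intercept = mean_Y - slope * mean_X = 64.5 - (14.19 / 12.62) * 47.62 ~ 10.9558
Y = slope * X + intercept. To avoid rounding drift from the rounded slope/intercept, evaluate the equivalent form Y = mean_Y + SD_Y * (X - mean_X) / SD_X at full precision:
Y = 64.5 + 14.19 * (35 - 47.62) / 12.62
Y = 64.5 - 14.19 * 12.62 / 12.62
Y = 64.5 - 179.0778 / 12.62
Y = 64.5 - 14.19
Y = 50.31

50.31


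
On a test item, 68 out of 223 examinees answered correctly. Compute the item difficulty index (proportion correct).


Item difficulty p = number correct / total examinees
p = 68 / 223
p = 0.3049

0.3049


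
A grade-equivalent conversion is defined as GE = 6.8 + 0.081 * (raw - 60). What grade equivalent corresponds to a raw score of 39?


raw - median = 39 - 60 = -21
slope * diff = 0.081 * -21 = -1.701
GE = 6.8 + -1.701
GE = 5.099

5.099


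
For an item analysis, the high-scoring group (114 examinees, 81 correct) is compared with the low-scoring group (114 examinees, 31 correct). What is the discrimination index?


p_upper = 81/114 = 0.7105
p_lower = 31/114 = 0.2719
D = 0.7105 - 0.2719 = 0.4386

0.4386


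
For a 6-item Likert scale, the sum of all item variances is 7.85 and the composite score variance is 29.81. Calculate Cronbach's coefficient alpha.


alpha = (k/(k-1)) * (1 - sum(si^2)/s_total^2)
= (6/5) * (1 - 7.85/29.81)
alpha = 0.884

0.884


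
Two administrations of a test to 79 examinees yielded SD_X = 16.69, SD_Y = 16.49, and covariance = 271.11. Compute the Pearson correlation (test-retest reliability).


r = cov(X,Y) / (SD_X * SD_Y)
r = 271.11 / (16.69 * 16.49)
r = 271.11 / 275.2181
r = 0.9851

0.9851


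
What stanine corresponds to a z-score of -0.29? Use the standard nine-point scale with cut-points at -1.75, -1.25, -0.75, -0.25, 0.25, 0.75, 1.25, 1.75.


Stanine boundaries: [-1.75, -1.25, -0.75, -0.25, 0.25, 0.75, 1.25, 1.75]
z = -0.29
Check each boundary:
  z >= -1.75 -> could be stanine 2
  z >= -1.25 -> could be stanine 3
  z >= -0.75 -> could be stanine 4
  z < -0.25
  z < 0.25
  z < 0.75
  z < 1.25
  z < 1.75
Highest qualifying boundary gives stanine = 4

4


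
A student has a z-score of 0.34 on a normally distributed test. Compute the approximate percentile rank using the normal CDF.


CDF(z) = 0.5 * (1 + erf(z/sqrt(2)))
erf(0.2404) = 0.2661
CDF = 0.6331
Percentile rank = 0.6331 * 100 = 63.31

63.31


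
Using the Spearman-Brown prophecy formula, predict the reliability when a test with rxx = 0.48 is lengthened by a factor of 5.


r_new = (n * rxx) / (1 + (n-1) * rxx)
r_new = (5 * 0.48) / (1 + 4 * 0.48)
r_new = 2.4 / 2.92
r_new = 0.8219

0.8219


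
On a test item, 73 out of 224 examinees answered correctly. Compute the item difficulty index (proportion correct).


Item difficulty p = number correct / total examinees
p = 73 / 224
p = 0.3259

0.3259


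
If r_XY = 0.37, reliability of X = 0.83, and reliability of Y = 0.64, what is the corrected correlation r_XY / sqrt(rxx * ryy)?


r_corrected = rxy / sqrt(rxx * ryy)
= 0.37 / sqrt(0.83 * 0.64)
= 0.37 / sqrt(0.5312)
= 0.37 / 0.728835
r_corrected = 0.5077

0.5077


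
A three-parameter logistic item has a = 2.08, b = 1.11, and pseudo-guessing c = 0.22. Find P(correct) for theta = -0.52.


logit = 2.08*(-0.52 - 1.11) = -3.3904
P* = 1/(1 + exp(--3.3904)) = 0.0326
P = 0.22 + (1 - 0.22) * 0.0326
P = 0.2454

0.2454


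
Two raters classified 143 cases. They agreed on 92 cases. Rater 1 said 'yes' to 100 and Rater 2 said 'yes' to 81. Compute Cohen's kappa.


P_o = 92/143 = 0.643357
P_e = (100*81 + 43*62) / 20449 = 0.526481
kappa = (P_o - P_e) / (1 - P_e)
kappa = (0.643357 - 0.526481) / (1 - 0.526481)
kappa = 0.2468

0.2468


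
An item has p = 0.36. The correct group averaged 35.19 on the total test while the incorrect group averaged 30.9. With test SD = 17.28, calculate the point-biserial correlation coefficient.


q = 1 - p = 0.64
rpb = ((M1 - M0) / SD) * sqrt(p * q)
rpb = ((35.19 - 30.9) / 17.28) * sqrt(0.36 * 0.64)
rpb = 0.1192

0.1192


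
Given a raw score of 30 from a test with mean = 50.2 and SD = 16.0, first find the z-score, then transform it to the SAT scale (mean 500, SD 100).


z = (X - mean) / SD = (30 - 50.2) / 16.0
z = -20.2 / 16.0
z = -1.2625
SAT-scale = SAT = 500 + 100z
Carry z at full precision (z = -20.2 / 16.0) into the conversion:
SAT-scale = 500 + 100 * (-20.2 / 16.0) = 500 + -2020 / 16.0
SAT-scale = 500 + -126.25
SAT-scale = 373.75

373.75


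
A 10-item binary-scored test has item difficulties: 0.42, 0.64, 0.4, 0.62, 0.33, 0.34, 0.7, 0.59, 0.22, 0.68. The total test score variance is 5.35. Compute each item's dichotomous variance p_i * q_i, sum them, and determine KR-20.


For each item, compute p_i * q_i:
  Item 1: 0.42 * 0.58 = 0.2436
  Item 2: 0.64 * 0.36 = 0.2304
  Item 3: 0.4 * 0.6 = 0.24
  Item 4: 0.62 * 0.38 = 0.2356
  Item 5: 0.33 * 0.67 = 0.2211
  Item 6: 0.34 * 0.66 = 0.2244
  Item 7: 0.7 * 0.3 = 0.21
  Item 8: 0.59 * 0.41 = 0.2419
  Item 9: 0.22 * 0.78 = 0.1716
  Item 10: 0.68 * 0.32 = 0.2176
Sum(p_i * q_i) = 0.2436 + 0.2304 + 0.24 + 0.2356 + 0.2211 + 0.2244 + 0.21 + 0.2419 + 0.1716 + 0.2176 = 2.2362
KR-20 = (k/(k-1)) * (1 - Sum(p_i*q_i) / Var_total)
= (10/9) * (1 - 2.2362/5.35)
= 1.1111 * 0.582
KR-20 = 0.6467

0.6467


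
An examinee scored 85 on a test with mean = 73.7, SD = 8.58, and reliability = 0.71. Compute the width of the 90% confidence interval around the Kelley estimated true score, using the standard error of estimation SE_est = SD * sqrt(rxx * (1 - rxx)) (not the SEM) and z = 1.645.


True score estimate = 0.71*85 + 0.29*73.7 = 81.723
SE_est = SD * sqrt(rxx * (1 - rxx)) = 8.58 * sqrt(0.71 * 0.29) = 8.58 * sqrt(0.2059) = 3.893278
CI = T_est +/- z * SE_est, so width = 2 * z * SE_est = 2 * 1.645 * 3.893278
Width = 12.8089

12.8089


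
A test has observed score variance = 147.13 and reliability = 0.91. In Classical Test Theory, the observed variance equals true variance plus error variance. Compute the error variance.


var_true = rxx * var_obs = 0.91 * 147.13 = 133.8883
var_error = var_obs - var_true
var_error = 147.13 - 133.8883
var_error = 13.2417

13.2417


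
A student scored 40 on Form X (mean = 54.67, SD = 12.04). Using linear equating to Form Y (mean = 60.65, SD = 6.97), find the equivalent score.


slope = SD_Y / SD_X = 6.97 / 12.04 ~ 0.5789
intercept = mean_Y - slope * mean_X = 60.65 - (6.97 / 12.04) * 54.67 ~ 29.0013
Y = slope * X + intercept. To avoid rounding drift from the rounded slope/intercept, evaluate the equivalent form Y = mean_Y + SD_Y * (X - mean_X) / SD_X at full precision:
Y = 60.65 + 6.97 * (40 - 54.67) / 12.04
Y = 60.65 - 6.97 * 14.67 / 12.04
Y = 60.65 - 102.2499 / 12.04
Y = 60.65 - 8.4925
Y = 52.1575

52.1575


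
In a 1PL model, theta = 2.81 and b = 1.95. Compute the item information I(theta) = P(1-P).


P = 1/(1+exp(-(2.81-1.95))) = 0.7027
I = P*(1-P) = 0.7027 * 0.2973
I = 0.2089

0.2089


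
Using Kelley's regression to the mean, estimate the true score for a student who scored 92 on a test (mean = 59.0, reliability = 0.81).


T_est = rxx * X + (1 - rxx) * mean
T_est = 0.81 * 92 + 0.19 * 59.0
T_est = 74.52 + 11.21
T_est = 85.73

85.73


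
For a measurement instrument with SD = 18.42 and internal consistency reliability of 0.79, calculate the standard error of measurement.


SEM = SD * sqrt(1 - rxx)
SEM = 18.42 * sqrt(1 - 0.79)
SEM = 18.42 * sqrt(0.21) = 18.42 * 0.458258
SEM = 8.4411

8.4411


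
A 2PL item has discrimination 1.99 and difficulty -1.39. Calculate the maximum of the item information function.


For 2PL, max info at theta = b = -1.39
I_max = a^2 / 4 = 1.99^2 / 4
= 3.9601 / 4
I_max = 0.99

0.99


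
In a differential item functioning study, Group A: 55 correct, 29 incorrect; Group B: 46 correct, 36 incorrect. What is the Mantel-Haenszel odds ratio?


Odds_A = 55/29 = 1.8966
Odds_B = 46/36 = 1.2778
OR = Odds_A / Odds_B = 1.8966 / 1.2778
Exactly, OR = (55 * 36) / (29 * 46) = 1980 / 1334
OR = 1.4843

1.4843


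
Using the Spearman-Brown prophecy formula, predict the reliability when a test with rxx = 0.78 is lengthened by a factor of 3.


r_new = (n * rxx) / (1 + (n-1) * rxx)
r_new = (3 * 0.78) / (1 + 2 * 0.78)
r_new = 2.34 / 2.56
r_new = 0.9141

0.9141


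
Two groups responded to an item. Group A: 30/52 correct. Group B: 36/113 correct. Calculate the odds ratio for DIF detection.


Odds_A = 30/22 = 1.3636
Odds_B = 36/77 = 0.4675
OR = Odds_A / Odds_B = 1.3636 / 0.4675
Exactly, OR = (30 * 77) / (22 * 36) = 2310 / 792
OR = 2.9167

2.9167


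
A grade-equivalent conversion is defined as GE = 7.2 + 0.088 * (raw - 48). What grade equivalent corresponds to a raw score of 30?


raw - median = 30 - 48 = -18
slope * diff = 0.088 * -18 = -1.584
GE = 7.2 + -1.584
GE = 5.616

5.616


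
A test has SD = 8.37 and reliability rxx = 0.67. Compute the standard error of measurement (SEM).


SEM = SD * sqrt(1 - rxx)
SEM = 8.37 * sqrt(1 - 0.67)
SEM = 8.37 * sqrt(0.33) = 8.37 * 0.574456
SEM = 4.8082

4.8082


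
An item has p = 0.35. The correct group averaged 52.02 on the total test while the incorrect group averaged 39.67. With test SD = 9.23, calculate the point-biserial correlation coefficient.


q = 1 - p = 0.65
rpb = ((M1 - M0) / SD) * sqrt(p * q)
rpb = ((52.02 - 39.67) / 9.23) * sqrt(0.35 * 0.65)
rpb = 0.6382

0.6382


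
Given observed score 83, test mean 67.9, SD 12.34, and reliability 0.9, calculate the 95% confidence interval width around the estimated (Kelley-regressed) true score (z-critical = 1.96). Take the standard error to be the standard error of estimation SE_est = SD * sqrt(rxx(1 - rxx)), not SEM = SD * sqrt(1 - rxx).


True score estimate = 0.9*83 + 0.1*67.9 = 81.49
SE_est = SD * sqrt(rxx * (1 - rxx)) = 12.34 * sqrt(0.9 * 0.1) = 12.34 * sqrt(0.09) = 3.702
CI = T_est +/- z * SE_est, so width = 2 * z * SE_est = 2 * 1.96 * 3.702
Width = 14.5118

14.5118


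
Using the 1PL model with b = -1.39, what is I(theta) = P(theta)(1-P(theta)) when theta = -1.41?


P = 1/(1+exp(-(-1.41--1.39))) = 0.495
I = P*(1-P) = 0.495 * 0.505
I = 0.25

0.25


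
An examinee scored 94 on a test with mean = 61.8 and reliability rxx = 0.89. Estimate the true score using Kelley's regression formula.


T_est = rxx * X + (1 - rxx) * mean
T_est = 0.89 * 94 + 0.11 * 61.8
T_est = 83.66 + 6.798
T_est = 90.458

90.458


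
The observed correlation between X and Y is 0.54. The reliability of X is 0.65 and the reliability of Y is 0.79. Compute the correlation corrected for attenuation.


r_corrected = rxy / sqrt(rxx * ryy)
= 0.54 / sqrt(0.65 * 0.79)
= 0.54 / sqrt(0.5135)
= 0.54 / 0.716589
r_corrected = 0.7536

0.7536


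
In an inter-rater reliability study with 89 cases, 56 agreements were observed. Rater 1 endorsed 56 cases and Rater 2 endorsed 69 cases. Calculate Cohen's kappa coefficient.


P_o = 56/89 = 0.629213
P_e = (56*69 + 33*20) / 7921 = 0.57114
kappa = (P_o - P_e) / (1 - P_e)
kappa = (0.629213 - 0.57114) / (1 - 0.57114)
kappa = 0.1354

0.1354


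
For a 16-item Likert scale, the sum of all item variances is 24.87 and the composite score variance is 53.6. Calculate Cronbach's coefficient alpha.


alpha = (k/(k-1)) * (1 - sum(si^2)/s_total^2)
= (16/15) * (1 - 24.87/53.6)
alpha = 0.5717

0.5717


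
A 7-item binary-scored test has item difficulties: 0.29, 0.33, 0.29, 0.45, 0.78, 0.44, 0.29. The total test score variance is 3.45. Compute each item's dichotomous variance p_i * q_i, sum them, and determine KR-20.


For each item, compute p_i * q_i:
  Item 1: 0.29 * 0.71 = 0.2059
  Item 2: 0.33 * 0.67 = 0.2211
  Item 3: 0.29 * 0.71 = 0.2059
  Item 4: 0.45 * 0.55 = 0.2475
  Item 5: 0.78 * 0.22 = 0.1716
  Item 6: 0.44 * 0.56 = 0.2464
  Item 7: 0.29 * 0.71 = 0.2059
Sum(p_i * q_i) = 0.2059 + 0.2211 + 0.2059 + 0.2475 + 0.1716 + 0.2464 + 0.2059 = 1.5043
KR-20 = (k/(k-1)) * (1 - Sum(p_i*q_i) / Var_total)
= (7/6) * (1 - 1.5043/3.45)
= 1.1667 * 0.564
KR-20 = 0.658

0.658


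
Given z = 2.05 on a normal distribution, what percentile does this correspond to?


CDF(z) = 0.5 * (1 + erf(z/sqrt(2)))
erf(1.4496) = 0.9596
CDF = 0.9798
Percentile rank = 0.9798 * 100 = 97.98

97.98


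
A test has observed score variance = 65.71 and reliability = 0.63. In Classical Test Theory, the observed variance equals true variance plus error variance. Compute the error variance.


var_true = rxx * var_obs = 0.63 * 65.71 = 41.3973
var_error = var_obs - var_true
var_error = 65.71 - 41.3973
var_error = 24.3127

24.3127


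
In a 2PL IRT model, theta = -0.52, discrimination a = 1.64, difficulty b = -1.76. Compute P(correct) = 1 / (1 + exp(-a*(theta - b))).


a*(theta - b) = 1.64 * (-0.52 - -1.76) = 2.0336
exp(-2.0336) = 0.1309
P = 1 / (1 + 0.1309)
P = 0.8843

0.8843


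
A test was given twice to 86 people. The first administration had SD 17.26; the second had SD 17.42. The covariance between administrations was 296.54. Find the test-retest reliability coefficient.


r = cov(X,Y) / (SD_X * SD_Y)
r = 296.54 / (17.26 * 17.42)
r = 296.54 / 300.6692
r = 0.9863

0.9863


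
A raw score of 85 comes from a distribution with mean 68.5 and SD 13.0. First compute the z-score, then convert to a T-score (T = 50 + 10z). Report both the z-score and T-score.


z = (X - mean) / SD = (85 - 68.5) / 13.0
z = 16.5 / 13.0
z = 1.2692
T-score = T = 50 + 10z
Carry z at full precision (z = 16.5 / 13.0) into the conversion:
T-score = 50 + 10 * (16.5 / 13.0) = 50 + 165 / 13.0
T-score = 50 + 12.6923
T-score = 62.6923

62.6923


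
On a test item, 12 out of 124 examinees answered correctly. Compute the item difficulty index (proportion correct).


Item difficulty p = number correct / total examinees
p = 12 / 124
p = 0.0968

0.0968


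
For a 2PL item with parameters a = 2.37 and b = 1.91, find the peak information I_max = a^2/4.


For 2PL, max info at theta = b = 1.91
I_max = a^2 / 4 = 2.37^2 / 4
= 5.6169 / 4
I_max = 1.4042

1.4042


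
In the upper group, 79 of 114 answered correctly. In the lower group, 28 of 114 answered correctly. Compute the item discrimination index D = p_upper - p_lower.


p_upper = 79/114 = 0.693
p_lower = 28/114 = 0.2456
D = 0.693 - 0.2456 = 0.4474

0.4474


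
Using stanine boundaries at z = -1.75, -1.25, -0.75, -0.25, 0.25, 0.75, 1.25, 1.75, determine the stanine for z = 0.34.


Stanine boundaries: [-1.75, -1.25, -0.75, -0.25, 0.25, 0.75, 1.25, 1.75]
z = 0.34
Check each boundary:
  z >= -1.75 -> could be stanine 2
  z >= -1.25 -> could be stanine 3
  z >= -0.75 -> could be stanine 4
  z >= -0.25 -> could be stanine 5
  z >= 0.25 -> could be stanine 6
  z < 0.75
  z < 1.25
  z < 1.75
Highest qualifying boundary gives stanine = 6

6


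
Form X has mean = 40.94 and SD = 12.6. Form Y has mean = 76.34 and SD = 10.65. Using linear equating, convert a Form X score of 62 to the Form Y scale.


slope = SD_Y / SD_X = 10.65 / 12.6 ~ 0.8452
intercept = mean_Y - slope * mean_X = 76.34 - (10.65 / 12.6) * 40.94 ~ 41.736
Y = slope * X + intercept. To avoid rounding drift from the rounded slope/intercept, evaluate the equivalent form Y = mean_Y + SD_Y * (X - mean_X) / SD_X at full precision:
Y = 76.34 + 10.65 * (62 - 40.94) / 12.6
Y = 76.34 + 10.65 * 21.06 / 12.6
Y = 76.34 + 224.289 / 12.6
Y = 76.34 + 17.8007
Y = 94.1407

94.1407


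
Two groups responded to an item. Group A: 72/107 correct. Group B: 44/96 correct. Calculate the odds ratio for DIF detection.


Odds_A = 72/35 = 2.0571
Odds_B = 44/52 = 0.8462
OR = Odds_A / Odds_B = 2.0571 / 0.8462
Exactly, OR = (72 * 52) / (35 * 44) = 3744 / 1540
OR = 2.4312

2.4312


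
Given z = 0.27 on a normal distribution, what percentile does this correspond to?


CDF(z) = 0.5 * (1 + erf(z/sqrt(2)))
erf(0.1909) = 0.2128
CDF = 0.6064
Percentile rank = 0.6064 * 100 = 60.64

60.64


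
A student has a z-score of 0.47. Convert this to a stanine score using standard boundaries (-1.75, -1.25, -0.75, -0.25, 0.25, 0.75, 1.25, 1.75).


Stanine boundaries: [-1.75, -1.25, -0.75, -0.25, 0.25, 0.75, 1.25, 1.75]
z = 0.47
Check each boundary:
  z >= -1.75 -> could be stanine 2
  z >= -1.25 -> could be stanine 3
  z >= -0.75 -> could be stanine 4
  z >= -0.25 -> could be stanine 5
  z >= 0.25 -> could be stanine 6
  z < 0.75
  z < 1.25
  z < 1.75
Highest qualifying boundary gives stanine = 6

6


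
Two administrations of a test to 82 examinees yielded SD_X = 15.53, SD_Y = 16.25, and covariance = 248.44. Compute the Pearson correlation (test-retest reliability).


r = cov(X,Y) / (SD_X * SD_Y)
r = 248.44 / (15.53 * 16.25)
r = 248.44 / 252.3625
r = 0.9845

0.9845


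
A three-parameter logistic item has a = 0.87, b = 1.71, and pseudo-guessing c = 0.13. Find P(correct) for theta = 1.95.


logit = 0.87*(1.95 - 1.71) = 0.2088
P* = 1/(1 + exp(-0.2088)) = 0.552
P = 0.13 + (1 - 0.13) * 0.552
P = 0.6102

0.6102


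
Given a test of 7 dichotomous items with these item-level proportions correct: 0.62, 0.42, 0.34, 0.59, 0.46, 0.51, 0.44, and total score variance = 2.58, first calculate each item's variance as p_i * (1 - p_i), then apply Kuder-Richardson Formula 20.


For each item, compute p_i * q_i:
  Item 1: 0.62 * 0.38 = 0.2356
  Item 2: 0.42 * 0.58 = 0.2436
  Item 3: 0.34 * 0.66 = 0.2244
  Item 4: 0.59 * 0.41 = 0.2419
  Item 5: 0.46 * 0.54 = 0.2484
  Item 6: 0.51 * 0.49 = 0.2499
  Item 7: 0.44 * 0.56 = 0.2464
Sum(p_i * q_i) = 0.2356 + 0.2436 + 0.2244 + 0.2419 + 0.2484 + 0.2499 + 0.2464 = 1.6902
KR-20 = (k/(k-1)) * (1 - Sum(p_i*q_i) / Var_total)
= (7/6) * (1 - 1.6902/2.58)
= 1.1667 * 0.3449
KR-20 = 0.4024

0.4024


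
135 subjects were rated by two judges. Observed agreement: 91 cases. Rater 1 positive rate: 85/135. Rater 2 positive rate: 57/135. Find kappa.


P_o = 91/135 = 0.674074
P_e = (85*57 + 50*78) / 18225 = 0.479835
kappa = (P_o - P_e) / (1 - P_e)
kappa = (0.674074 - 0.479835) / (1 - 0.479835)
kappa = 0.3734

0.3734


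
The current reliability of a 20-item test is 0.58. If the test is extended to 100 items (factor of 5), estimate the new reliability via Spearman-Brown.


r_new = (n * rxx) / (1 + (n-1) * rxx)
r_new = (5 * 0.58) / (1 + 4 * 0.58)
r_new = 2.9 / 3.32
r_new = 0.8735

0.8735


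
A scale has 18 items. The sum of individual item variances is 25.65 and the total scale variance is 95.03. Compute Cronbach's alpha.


alpha = (k/(k-1)) * (1 - sum(si^2)/s_total^2)
= (18/17) * (1 - 25.65/95.03)
alpha = 0.773

0.773


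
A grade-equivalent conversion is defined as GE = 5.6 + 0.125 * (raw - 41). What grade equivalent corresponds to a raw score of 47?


raw - median = 47 - 41 = 6
slope * diff = 0.125 * 6 = 0.75
GE = 5.6 + 0.75
GE = 6.35

6.35


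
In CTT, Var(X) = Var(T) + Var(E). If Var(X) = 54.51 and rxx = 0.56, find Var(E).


var_true = rxx * var_obs = 0.56 * 54.51 = 30.5256
var_error = var_obs - var_true
var_error = 54.51 - 30.5256
var_error = 23.9844

23.9844


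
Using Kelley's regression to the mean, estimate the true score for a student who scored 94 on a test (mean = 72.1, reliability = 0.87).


T_est = rxx * X + (1 - rxx) * mean
T_est = 0.87 * 94 + 0.13 * 72.1
T_est = 81.78 + 9.373
T_est = 91.153

91.153


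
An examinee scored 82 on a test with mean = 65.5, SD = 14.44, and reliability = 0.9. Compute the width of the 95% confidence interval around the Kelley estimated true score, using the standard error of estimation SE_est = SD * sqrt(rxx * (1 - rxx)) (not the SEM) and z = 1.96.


True score estimate = 0.9*82 + 0.1*65.5 = 80.35
SE_est = SD * sqrt(rxx * (1 - rxx)) = 14.44 * sqrt(0.9 * 0.1) = 14.44 * sqrt(0.09) = 4.332
CI = T_est +/- z * SE_est, so width = 2 * z * SE_est = 2 * 1.96 * 4.332
Width = 16.9814

16.9814


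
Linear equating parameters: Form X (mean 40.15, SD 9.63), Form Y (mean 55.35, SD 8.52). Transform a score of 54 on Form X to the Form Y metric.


slope = SD_Y / SD_X = 8.52 / 9.63 ~ 0.8847
intercept = mean_Y - slope * mean_X = 55.35 - (8.52 / 9.63) * 40.15 ~ 19.8279
Y = slope * X + intercept. To avoid rounding drift from the rounded slope/intercept, evaluate the equivalent form Y = mean_Y + SD_Y * (X - mean_X) / SD_X at full precision:
Y = 55.35 + 8.52 * (54 - 40.15) / 9.63
Y = 55.35 + 8.52 * 13.85 / 9.63
Y = 55.35 + 118.002 / 9.63
Y = 55.35 + 12.2536
Y = 67.6036

67.6036


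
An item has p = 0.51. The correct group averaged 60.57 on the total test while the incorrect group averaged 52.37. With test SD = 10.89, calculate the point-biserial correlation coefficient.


q = 1 - p = 0.49
rpb = ((M1 - M0) / SD) * sqrt(p * q)
rpb = ((60.57 - 52.37) / 10.89) * sqrt(0.51 * 0.49)
rpb = 0.3764

0.3764


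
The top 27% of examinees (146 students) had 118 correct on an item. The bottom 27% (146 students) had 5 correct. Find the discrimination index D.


p_upper = 118/146 = 0.8082
p_lower = 5/146 = 0.0342
D = 0.8082 - 0.0342 = 0.774

0.774


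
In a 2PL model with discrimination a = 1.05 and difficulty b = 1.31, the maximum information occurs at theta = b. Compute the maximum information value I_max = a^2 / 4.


For 2PL, max info at theta = b = 1.31
I_max = a^2 / 4 = 1.05^2 / 4
= 1.1025 / 4
I_max = 0.2756

0.2756


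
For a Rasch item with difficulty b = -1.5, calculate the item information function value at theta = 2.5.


P = 1/(1+exp(-(2.5--1.5))) = 0.982
I = P*(1-P) = 0.982 * 0.018
I = 0.0177

0.0177


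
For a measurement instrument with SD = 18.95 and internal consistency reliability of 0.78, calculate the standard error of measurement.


SEM = SD * sqrt(1 - rxx)
SEM = 18.95 * sqrt(1 - 0.78)
SEM = 18.95 * sqrt(0.22) = 18.95 * 0.469042
SEM = 8.8883

8.8883


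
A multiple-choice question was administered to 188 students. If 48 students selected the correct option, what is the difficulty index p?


Item difficulty p = number correct / total examinees
p = 48 / 188
p = 0.2553

0.2553


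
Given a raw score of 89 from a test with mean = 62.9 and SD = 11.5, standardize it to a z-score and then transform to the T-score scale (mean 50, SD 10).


z = (X - mean) / SD = (89 - 62.9) / 11.5
z = 26.1 / 11.5
z = 2.2696
T-score = T = 50 + 10z
Carry z at full precision (z = 26.1 / 11.5) into the conversion:
T-score = 50 + 10 * (26.1 / 11.5) = 50 + 261 / 11.5
T-score = 50 + 22.6957
T-score = 72.6957

72.6957


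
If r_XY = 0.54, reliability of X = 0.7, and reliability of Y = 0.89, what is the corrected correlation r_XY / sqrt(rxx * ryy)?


r_corrected = rxy / sqrt(rxx * ryy)
= 0.54 / sqrt(0.7 * 0.89)
= 0.54 / sqrt(0.623)
= 0.54 / 0.789303
r_corrected = 0.6841

0.6841


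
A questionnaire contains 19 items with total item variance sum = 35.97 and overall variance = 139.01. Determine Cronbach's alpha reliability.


alpha = (k/(k-1)) * (1 - sum(si^2)/s_total^2)
= (19/18) * (1 - 35.97/139.01)
alpha = 0.7824

0.7824


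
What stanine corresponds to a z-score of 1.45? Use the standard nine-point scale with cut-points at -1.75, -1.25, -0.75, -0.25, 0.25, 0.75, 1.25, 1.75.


Stanine boundaries: [-1.75, -1.25, -0.75, -0.25, 0.25, 0.75, 1.25, 1.75]
z = 1.45
Check each boundary:
  z >= -1.75 -> could be stanine 2
  z >= -1.25 -> could be stanine 3
  z >= -0.75 -> could be stanine 4
  z >= -0.25 -> could be stanine 5
  z >= 0.25 -> could be stanine 6
  z >= 0.75 -> could be stanine 7
  z >= 1.25 -> could be stanine 8
  z < 1.75
Highest qualifying boundary gives stanine = 8

8


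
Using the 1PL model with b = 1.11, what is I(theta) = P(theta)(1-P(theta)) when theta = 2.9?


P = 1/(1+exp(-(2.9-1.11))) = 0.8569
I = P*(1-P) = 0.8569 * 0.1431
I = 0.1226

0.1226


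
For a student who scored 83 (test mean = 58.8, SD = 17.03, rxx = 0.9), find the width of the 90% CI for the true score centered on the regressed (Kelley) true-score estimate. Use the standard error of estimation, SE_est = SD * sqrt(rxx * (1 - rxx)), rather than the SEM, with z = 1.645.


True score estimate = 0.9*83 + 0.1*58.8 = 80.58
SE_est = SD * sqrt(rxx * (1 - rxx)) = 17.03 * sqrt(0.9 * 0.1) = 17.03 * sqrt(0.09) = 5.109
CI = T_est +/- z * SE_est, so width = 2 * z * SE_est = 2 * 1.645 * 5.109
Width = 16.8086

16.8086


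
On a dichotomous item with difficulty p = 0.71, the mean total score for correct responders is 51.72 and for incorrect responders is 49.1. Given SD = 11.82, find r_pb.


q = 1 - p = 0.29
rpb = ((M1 - M0) / SD) * sqrt(p * q)
rpb = ((51.72 - 49.1) / 11.82) * sqrt(0.71 * 0.29)
rpb = 0.1006

0.1006


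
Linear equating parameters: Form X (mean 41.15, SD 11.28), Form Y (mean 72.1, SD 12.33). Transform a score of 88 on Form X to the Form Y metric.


slope = SD_Y / SD_X = 12.33 / 11.28 ~ 1.0931
intercept = mean_Y - slope * mean_X = 72.1 - (12.33 / 11.28) * 41.15 ~ 27.1195
Y = slope * X + intercept. To avoid rounding drift from the rounded slope/intercept, evaluate the equivalent form Y = mean_Y + SD_Y * (X - mean_X) / SD_X at full precision:
Y = 72.1 + 12.33 * (88 - 41.15) / 11.28
Y = 72.1 + 12.33 * 46.85 / 11.28
Y = 72.1 + 577.6605 / 11.28
Y = 72.1 + 51.211
Y = 123.311

123.311


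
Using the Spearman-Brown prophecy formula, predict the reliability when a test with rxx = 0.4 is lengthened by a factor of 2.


r_new = (n * rxx) / (1 + (n-1) * rxx)
r_new = (2 * 0.4) / (1 + 1 * 0.4)
r_new = 0.8 / 1.4
r_new = 0.5714

0.5714


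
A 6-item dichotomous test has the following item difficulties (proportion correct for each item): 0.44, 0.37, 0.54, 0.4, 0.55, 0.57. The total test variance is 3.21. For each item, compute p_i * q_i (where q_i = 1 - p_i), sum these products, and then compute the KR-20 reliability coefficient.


For each item, compute p_i * q_i:
  Item 1: 0.44 * 0.56 = 0.2464
  Item 2: 0.37 * 0.63 = 0.2331
  Item 3: 0.54 * 0.46 = 0.2484
  Item 4: 0.4 * 0.6 = 0.24
  Item 5: 0.55 * 0.45 = 0.2475
  Item 6: 0.57 * 0.43 = 0.2451
Sum(p_i * q_i) = 0.2464 + 0.2331 + 0.2484 + 0.24 + 0.2475 + 0.2451 = 1.4605
KR-20 = (k/(k-1)) * (1 - Sum(p_i*q_i) / Var_total)
= (6/5) * (1 - 1.4605/3.21)
= 1.2 * 0.545
KR-20 = 0.654

0.654


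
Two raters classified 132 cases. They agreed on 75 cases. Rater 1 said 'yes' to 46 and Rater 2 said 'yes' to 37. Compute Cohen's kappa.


P_o = 75/132 = 0.568182
P_e = (46*37 + 86*95) / 17424 = 0.566575
kappa = (P_o - P_e) / (1 - P_e)
kappa = (0.568182 - 0.566575) / (1 - 0.566575)
kappa = 0.0037

0.0037


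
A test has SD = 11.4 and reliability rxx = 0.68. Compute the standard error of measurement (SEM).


SEM = SD * sqrt(1 - rxx)
SEM = 11.4 * sqrt(1 - 0.68)
SEM = 11.4 * sqrt(0.32) = 11.4 * 0.565685
SEM = 6.4488

6.4488


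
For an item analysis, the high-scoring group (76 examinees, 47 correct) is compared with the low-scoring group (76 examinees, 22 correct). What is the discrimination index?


p_upper = 47/76 = 0.6184
p_lower = 22/76 = 0.2895
D = 0.6184 - 0.2895 = 0.3289

0.3289


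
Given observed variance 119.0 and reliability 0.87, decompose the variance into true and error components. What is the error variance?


var_true = rxx * var_obs = 0.87 * 119.0 = 103.53
var_error = var_obs - var_true
var_error = 119.0 - 103.53
var_error = 15.47

15.47


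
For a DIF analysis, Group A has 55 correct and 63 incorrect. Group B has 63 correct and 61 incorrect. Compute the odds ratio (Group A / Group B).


Odds_A = 55/63 = 0.873
Odds_B = 63/61 = 1.0328
OR = Odds_A / Odds_B = 0.873 / 1.0328
Exactly, OR = (55 * 61) / (63 * 63) = 3355 / 3969
OR = 0.8453

0.8453


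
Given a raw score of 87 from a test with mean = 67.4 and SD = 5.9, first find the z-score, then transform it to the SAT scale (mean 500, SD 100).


z = (X - mean) / SD = (87 - 67.4) / 5.9
z = 19.6 / 5.9
z = 3.322
SAT-scale = SAT = 500 + 100z
Carry z at full precision (z = 19.6 / 5.9) into the conversion:
SAT-scale = 500 + 100 * (19.6 / 5.9) = 500 + 1960 / 5.9
SAT-scale = 500 + 332.2034
SAT-scale = 832.2034

832.2034


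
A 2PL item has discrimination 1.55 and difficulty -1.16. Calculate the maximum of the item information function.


For 2PL, max info at theta = b = -1.16
I_max = a^2 / 4 = 1.55^2 / 4
= 2.4025 / 4
I_max = 0.6006

0.6006


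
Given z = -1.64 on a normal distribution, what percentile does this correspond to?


CDF(z) = 0.5 * (1 + erf(z/sqrt(2)))
erf(-1.1597) = -0.899
CDF = 0.0505
Percentile rank = 0.0505 * 100 = 5.05

5.05


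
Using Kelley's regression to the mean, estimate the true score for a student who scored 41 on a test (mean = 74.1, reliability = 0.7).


T_est = rxx * X + (1 - rxx) * mean
T_est = 0.7 * 41 + 0.3 * 74.1
T_est = 28.7 + 22.23
T_est = 50.93

50.93


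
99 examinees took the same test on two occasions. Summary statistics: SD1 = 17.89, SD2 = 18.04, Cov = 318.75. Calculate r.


r = cov(X,Y) / (SD_X * SD_Y)
r = 318.75 / (17.89 * 18.04)
r = 318.75 / 322.7356
r = 0.9877

0.9877
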